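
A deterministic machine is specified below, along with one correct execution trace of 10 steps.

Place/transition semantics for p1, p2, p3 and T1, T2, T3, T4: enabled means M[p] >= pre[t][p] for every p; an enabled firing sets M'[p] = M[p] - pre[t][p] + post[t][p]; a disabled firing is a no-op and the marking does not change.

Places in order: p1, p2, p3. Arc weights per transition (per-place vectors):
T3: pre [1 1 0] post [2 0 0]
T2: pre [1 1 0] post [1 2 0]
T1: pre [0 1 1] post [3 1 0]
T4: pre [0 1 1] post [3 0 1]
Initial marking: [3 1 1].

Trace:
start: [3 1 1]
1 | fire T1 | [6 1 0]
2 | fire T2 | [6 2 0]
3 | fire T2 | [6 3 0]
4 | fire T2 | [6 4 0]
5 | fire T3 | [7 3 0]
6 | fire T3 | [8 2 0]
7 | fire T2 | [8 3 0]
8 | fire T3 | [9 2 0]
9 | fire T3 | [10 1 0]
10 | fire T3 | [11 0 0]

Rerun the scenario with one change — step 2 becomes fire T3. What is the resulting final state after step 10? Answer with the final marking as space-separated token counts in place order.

(re-executing from step 2 with the substitution; state before step 2: [6 1 0])
2 | fire T3 | [7 0 0]
3 | fire T2 | [7 0 0]
4 | fire T2 | [7 0 0]
5 | fire T3 | [7 0 0]
6 | fire T3 | [7 0 0]
7 | fire T2 | [7 0 0]
8 | fire T3 | [7 0 0]
9 | fire T3 | [7 0 0]
10 | fire T3 | [7 0 0]

7 0 0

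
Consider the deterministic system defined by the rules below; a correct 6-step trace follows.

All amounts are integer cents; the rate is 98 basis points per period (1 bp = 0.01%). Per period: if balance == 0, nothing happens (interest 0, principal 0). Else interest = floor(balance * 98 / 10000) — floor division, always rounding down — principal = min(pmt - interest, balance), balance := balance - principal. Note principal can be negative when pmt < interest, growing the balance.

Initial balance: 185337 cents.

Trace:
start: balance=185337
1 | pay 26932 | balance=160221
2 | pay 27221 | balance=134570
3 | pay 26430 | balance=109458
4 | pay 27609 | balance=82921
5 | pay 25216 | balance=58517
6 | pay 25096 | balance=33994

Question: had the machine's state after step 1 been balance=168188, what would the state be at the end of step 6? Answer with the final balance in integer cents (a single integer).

42360

state after step 1 := balance=168188
2 | pay 27221 | balance=142615
3 | pay 26430 | balance=117582
4 | pay 27609 | balance=91125
5 | pay 25216 | balance=66802
6 | pay 25096 | balance=42360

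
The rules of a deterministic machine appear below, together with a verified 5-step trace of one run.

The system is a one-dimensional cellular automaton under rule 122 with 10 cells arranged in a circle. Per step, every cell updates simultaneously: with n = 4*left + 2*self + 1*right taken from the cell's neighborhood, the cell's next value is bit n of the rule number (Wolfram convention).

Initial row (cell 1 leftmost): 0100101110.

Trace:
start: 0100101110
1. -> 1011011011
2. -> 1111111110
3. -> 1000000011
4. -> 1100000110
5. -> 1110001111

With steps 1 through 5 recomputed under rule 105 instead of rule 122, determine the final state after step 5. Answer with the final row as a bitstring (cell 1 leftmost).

1100111011

(re-executing steps 1..5 under rule 105; state before step 1: 0100101110)
1. -> 0000011010
2. -> 1111011100
3. -> 1001110100
4. -> 0001011000
5. -> 1100111011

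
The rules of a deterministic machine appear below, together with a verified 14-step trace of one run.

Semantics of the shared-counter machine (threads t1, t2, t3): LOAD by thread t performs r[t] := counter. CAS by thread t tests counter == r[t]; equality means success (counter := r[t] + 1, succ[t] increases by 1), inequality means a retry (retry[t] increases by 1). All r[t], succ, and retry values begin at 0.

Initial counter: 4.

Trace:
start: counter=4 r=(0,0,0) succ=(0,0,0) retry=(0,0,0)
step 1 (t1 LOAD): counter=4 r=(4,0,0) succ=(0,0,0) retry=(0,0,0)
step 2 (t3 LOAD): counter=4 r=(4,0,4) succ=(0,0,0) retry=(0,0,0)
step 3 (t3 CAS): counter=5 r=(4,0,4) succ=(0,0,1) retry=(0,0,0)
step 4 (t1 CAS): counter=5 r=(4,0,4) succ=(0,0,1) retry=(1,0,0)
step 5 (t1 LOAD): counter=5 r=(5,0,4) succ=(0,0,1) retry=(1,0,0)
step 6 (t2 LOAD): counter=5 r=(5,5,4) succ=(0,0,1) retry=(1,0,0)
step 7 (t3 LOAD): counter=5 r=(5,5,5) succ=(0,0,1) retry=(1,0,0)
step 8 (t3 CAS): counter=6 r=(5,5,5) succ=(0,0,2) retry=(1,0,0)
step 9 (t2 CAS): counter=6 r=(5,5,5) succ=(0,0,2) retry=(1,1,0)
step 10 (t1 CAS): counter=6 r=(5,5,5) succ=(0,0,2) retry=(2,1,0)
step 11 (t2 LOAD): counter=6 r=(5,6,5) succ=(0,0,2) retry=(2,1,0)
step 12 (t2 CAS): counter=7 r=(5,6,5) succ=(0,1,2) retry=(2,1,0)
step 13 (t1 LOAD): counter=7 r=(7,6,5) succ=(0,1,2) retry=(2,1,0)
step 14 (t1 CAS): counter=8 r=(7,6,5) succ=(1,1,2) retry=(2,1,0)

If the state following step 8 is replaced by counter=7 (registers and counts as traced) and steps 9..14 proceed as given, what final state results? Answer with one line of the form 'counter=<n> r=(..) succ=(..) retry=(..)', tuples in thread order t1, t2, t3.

state after step 8 := counter=7 r=(5,5,5) succ=(0,0,2) retry=(1,0,0)
step 9 (t2 CAS): counter=7 r=(5,5,5) succ=(0,0,2) retry=(1,1,0)
step 10 (t1 CAS): counter=7 r=(5,5,5) succ=(0,0,2) retry=(2,1,0)
step 11 (t2 LOAD): counter=7 r=(5,7,5) succ=(0,0,2) retry=(2,1,0)
step 12 (t2 CAS): counter=8 r=(5,7,5) succ=(0,1,2) retry=(2,1,0)
step 13 (t1 LOAD): counter=8 r=(8,7,5) succ=(0,1,2) retry=(2,1,0)
step 14 (t1 CAS): counter=9 r=(8,7,5) succ=(1,1,2) retry=(2,1,0)

counter=9 r=(8,7,5) succ=(1,1,2) retry=(2,1,0)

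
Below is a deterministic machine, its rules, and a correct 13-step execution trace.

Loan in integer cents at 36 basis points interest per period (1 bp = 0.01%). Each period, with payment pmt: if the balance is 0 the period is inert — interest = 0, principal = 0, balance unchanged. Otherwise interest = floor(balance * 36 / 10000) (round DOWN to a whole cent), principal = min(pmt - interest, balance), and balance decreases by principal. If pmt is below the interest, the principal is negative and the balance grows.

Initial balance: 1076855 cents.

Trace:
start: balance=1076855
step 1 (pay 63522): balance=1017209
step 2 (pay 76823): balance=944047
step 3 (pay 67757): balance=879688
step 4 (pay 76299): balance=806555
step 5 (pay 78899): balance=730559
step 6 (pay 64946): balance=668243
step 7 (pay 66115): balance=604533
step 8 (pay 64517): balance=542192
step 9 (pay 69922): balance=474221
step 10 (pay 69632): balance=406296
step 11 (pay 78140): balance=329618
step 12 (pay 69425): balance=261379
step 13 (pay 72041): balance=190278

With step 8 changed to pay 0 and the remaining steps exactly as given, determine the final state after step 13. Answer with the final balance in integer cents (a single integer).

255966

(re-executing from step 8 with the substitution; state before step 8: balance=604533)
step 8 (pay 0): balance=606709
step 9 (pay 69922): balance=538971
step 10 (pay 69632): balance=471279
step 11 (pay 78140): balance=394835
step 12 (pay 69425): balance=326831
step 13 (pay 72041): balance=255966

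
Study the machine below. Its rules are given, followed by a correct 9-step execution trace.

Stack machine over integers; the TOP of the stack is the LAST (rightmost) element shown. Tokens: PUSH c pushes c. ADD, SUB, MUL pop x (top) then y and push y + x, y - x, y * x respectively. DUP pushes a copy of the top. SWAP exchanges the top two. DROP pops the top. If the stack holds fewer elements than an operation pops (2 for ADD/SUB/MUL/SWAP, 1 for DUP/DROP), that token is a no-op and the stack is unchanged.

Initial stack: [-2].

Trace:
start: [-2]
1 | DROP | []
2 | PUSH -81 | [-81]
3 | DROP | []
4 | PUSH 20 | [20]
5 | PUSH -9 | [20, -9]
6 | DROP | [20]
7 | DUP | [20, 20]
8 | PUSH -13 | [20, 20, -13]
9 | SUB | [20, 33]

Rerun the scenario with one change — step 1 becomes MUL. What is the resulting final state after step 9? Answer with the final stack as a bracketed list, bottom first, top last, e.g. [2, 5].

(re-executing from step 1 with the substitution; state before step 1: [-2])
1 | MUL | [-2]
2 | PUSH -81 | [-2, -81]
3 | DROP | [-2]
4 | PUSH 20 | [-2, 20]
5 | PUSH -9 | [-2, 20, -9]
6 | DROP | [-2, 20]
7 | DUP | [-2, 20, 20]
8 | PUSH -13 | [-2, 20, 20, -13]
9 | SUB | [-2, 20, 33]

[-2, 20, 33]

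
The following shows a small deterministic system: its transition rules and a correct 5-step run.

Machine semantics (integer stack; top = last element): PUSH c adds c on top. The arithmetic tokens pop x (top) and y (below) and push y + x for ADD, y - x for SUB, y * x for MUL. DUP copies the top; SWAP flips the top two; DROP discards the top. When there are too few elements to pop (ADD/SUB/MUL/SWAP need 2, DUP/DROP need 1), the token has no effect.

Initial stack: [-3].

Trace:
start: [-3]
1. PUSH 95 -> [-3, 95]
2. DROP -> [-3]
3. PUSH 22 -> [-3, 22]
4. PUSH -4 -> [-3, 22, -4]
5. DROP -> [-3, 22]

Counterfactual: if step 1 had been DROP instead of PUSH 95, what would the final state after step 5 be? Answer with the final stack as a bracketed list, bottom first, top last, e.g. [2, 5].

(re-executing from step 1 with the substitution; state before step 1: [-3])
1. DROP -> []
2. DROP -> []
3. PUSH 22 -> [22]
4. PUSH -4 -> [22, -4]
5. DROP -> [22]

[22]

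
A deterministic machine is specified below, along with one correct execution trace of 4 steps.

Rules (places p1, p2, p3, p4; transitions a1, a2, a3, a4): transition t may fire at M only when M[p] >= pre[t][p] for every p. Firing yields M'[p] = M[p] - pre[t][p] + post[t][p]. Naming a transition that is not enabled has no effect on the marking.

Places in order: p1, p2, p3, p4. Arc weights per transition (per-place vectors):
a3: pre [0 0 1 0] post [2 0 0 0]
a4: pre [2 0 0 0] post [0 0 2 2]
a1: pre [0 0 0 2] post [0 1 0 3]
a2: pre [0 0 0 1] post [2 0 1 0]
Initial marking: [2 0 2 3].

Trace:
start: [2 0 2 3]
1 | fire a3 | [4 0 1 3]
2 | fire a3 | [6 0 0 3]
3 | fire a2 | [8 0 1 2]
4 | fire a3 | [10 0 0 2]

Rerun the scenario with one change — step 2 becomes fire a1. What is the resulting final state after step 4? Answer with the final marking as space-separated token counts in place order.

8 1 1 3

(re-executing from step 2 with the substitution; state before step 2: [4 0 1 3])
2 | fire a1 | [4 1 1 4]
3 | fire a2 | [6 1 2 3]
4 | fire a3 | [8 1 1 3]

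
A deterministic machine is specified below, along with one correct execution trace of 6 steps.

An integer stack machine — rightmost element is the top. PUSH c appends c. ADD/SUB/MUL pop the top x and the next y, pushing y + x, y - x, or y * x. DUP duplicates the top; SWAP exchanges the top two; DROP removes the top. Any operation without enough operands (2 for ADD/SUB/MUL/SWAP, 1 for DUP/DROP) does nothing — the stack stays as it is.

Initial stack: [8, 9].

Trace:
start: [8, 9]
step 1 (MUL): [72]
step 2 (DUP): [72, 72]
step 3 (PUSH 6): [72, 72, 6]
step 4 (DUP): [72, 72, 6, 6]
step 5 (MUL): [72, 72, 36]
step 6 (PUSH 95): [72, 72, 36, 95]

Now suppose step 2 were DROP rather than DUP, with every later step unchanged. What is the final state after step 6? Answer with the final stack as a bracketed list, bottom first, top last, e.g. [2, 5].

(re-executing from step 2 with the substitution; state before step 2: [72])
step 2 (DROP): []
step 3 (PUSH 6): [6]
step 4 (DUP): [6, 6]
step 5 (MUL): [36]
step 6 (PUSH 95): [36, 95]

[36, 95]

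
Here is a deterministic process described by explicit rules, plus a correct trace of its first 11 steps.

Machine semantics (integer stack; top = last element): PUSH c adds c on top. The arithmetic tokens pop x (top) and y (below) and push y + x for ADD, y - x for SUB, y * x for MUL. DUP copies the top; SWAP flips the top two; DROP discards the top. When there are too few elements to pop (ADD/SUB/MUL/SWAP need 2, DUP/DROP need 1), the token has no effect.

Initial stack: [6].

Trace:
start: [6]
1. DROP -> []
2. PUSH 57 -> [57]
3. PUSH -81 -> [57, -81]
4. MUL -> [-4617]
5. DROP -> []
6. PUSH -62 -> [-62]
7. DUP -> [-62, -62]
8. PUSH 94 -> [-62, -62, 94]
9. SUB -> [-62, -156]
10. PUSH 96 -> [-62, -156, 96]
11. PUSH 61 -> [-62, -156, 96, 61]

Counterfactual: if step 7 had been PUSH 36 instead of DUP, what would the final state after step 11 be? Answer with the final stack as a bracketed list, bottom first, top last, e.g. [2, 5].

[-62, -58, 96, 61]

(re-executing from step 7 with the substitution; state before step 7: [-62])
7. PUSH 36 -> [-62, 36]
8. PUSH 94 -> [-62, 36, 94]
9. SUB -> [-62, -58]
10. PUSH 96 -> [-62, -58, 96]
11. PUSH 61 -> [-62, -58, 96, 61]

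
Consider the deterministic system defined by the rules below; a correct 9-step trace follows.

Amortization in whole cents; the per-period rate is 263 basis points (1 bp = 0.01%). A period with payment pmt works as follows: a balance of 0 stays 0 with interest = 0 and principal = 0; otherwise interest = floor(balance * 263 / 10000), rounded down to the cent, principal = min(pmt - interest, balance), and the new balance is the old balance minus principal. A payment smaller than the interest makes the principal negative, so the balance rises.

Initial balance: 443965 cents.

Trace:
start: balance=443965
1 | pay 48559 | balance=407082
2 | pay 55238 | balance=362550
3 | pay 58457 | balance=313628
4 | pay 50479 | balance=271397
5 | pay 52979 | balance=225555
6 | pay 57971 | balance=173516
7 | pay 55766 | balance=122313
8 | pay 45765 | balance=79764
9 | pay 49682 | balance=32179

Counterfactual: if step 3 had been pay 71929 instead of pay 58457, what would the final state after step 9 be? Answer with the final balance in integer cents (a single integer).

16437

(re-executing from step 3 with the substitution; state before step 3: balance=362550)
3 | pay 71929 | balance=300156
4 | pay 50479 | balance=257571
5 | pay 52979 | balance=211366
6 | pay 57971 | balance=158953
7 | pay 55766 | balance=107367
8 | pay 45765 | balance=64425
9 | pay 49682 | balance=16437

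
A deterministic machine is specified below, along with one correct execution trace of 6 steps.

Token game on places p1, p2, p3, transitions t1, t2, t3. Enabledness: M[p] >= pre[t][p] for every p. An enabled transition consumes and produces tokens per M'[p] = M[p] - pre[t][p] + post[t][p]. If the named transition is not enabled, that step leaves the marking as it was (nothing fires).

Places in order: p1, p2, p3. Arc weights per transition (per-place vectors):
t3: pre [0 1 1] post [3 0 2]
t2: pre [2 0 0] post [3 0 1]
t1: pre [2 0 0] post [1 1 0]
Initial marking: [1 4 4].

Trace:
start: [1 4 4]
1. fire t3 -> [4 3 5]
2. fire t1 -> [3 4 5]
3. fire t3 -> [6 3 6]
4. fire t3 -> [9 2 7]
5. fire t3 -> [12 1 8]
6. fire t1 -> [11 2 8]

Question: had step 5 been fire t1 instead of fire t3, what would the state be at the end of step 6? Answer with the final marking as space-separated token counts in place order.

(re-executing from step 5 with the substitution; state before step 5: [9 2 7])
5. fire t1 -> [8 3 7]
6. fire t1 -> [7 4 7]

7 4 7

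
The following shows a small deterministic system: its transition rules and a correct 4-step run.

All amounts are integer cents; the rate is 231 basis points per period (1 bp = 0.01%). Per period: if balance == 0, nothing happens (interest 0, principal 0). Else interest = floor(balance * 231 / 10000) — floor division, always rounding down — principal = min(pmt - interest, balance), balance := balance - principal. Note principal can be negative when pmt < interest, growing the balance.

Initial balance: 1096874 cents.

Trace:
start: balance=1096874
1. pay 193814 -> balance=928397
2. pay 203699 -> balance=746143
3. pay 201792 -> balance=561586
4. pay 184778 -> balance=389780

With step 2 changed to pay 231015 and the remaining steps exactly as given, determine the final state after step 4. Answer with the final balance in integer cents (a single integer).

361188

(re-executing from step 2 with the substitution; state before step 2: balance=928397)
2. pay 231015 -> balance=718827
3. pay 201792 -> balance=533639
4. pay 184778 -> balance=361188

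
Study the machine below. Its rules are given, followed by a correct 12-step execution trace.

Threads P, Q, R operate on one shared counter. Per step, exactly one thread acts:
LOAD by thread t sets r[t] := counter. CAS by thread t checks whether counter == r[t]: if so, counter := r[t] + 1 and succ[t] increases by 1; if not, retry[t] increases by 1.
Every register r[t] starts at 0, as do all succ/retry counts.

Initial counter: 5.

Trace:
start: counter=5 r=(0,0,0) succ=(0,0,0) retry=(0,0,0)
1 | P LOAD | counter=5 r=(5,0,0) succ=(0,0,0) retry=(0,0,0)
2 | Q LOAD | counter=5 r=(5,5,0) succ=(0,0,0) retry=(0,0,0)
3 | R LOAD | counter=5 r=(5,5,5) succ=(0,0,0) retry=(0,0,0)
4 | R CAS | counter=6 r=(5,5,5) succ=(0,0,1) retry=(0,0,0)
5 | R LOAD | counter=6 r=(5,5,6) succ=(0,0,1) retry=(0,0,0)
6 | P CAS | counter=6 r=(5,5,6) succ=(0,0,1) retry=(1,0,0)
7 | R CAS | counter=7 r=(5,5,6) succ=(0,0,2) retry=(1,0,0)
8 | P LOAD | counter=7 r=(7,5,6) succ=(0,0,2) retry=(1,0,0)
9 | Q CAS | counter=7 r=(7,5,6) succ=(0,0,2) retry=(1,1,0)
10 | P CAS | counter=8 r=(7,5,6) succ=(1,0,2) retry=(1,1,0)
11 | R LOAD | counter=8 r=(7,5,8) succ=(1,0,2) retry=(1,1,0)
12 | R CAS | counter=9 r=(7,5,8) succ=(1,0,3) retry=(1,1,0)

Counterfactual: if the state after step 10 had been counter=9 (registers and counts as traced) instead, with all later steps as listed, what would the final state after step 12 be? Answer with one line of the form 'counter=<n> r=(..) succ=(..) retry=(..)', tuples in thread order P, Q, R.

state after step 10 := counter=9 r=(7,5,6) succ=(1,0,2) retry=(1,1,0)
11 | R LOAD | counter=9 r=(7,5,9) succ=(1,0,2) retry=(1,1,0)
12 | R CAS | counter=10 r=(7,5,9) succ=(1,0,3) retry=(1,1,0)

counter=10 r=(7,5,9) succ=(1,0,3) retry=(1,1,0)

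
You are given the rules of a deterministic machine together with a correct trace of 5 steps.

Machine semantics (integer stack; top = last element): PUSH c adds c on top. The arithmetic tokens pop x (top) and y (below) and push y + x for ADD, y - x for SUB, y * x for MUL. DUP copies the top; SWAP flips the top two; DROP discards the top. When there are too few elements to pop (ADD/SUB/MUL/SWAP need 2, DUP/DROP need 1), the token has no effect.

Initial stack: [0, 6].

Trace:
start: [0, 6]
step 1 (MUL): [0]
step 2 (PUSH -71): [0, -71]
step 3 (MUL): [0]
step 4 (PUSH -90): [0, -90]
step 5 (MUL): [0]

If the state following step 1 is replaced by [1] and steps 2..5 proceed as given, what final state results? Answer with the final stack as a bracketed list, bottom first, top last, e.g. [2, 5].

[6390]

state after step 1 := [1]
step 2 (PUSH -71): [1, -71]
step 3 (MUL): [-71]
step 4 (PUSH -90): [-71, -90]
step 5 (MUL): [6390]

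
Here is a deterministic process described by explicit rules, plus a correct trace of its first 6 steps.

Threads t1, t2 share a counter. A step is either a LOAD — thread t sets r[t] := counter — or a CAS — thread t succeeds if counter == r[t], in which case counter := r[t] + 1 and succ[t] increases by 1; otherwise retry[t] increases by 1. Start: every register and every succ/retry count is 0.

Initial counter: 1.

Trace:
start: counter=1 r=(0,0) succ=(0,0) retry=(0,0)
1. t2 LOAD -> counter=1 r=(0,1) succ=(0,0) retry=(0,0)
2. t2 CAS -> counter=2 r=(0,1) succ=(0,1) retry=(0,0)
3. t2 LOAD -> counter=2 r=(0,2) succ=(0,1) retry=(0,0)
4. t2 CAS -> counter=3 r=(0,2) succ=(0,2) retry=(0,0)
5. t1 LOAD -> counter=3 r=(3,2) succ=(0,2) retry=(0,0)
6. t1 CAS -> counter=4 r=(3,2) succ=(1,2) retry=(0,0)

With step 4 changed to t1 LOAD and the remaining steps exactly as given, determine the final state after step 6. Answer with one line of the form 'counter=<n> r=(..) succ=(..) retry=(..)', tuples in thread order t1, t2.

counter=3 r=(2,2) succ=(1,1) retry=(0,0)

(re-executing from step 4 with the substitution; state before step 4: counter=2 r=(0,2) succ=(0,1) retry=(0,0))
4. t1 LOAD -> counter=2 r=(2,2) succ=(0,1) retry=(0,0)
5. t1 LOAD -> counter=2 r=(2,2) succ=(0,1) retry=(0,0)
6. t1 CAS -> counter=3 r=(2,2) succ=(1,1) retry=(0,0)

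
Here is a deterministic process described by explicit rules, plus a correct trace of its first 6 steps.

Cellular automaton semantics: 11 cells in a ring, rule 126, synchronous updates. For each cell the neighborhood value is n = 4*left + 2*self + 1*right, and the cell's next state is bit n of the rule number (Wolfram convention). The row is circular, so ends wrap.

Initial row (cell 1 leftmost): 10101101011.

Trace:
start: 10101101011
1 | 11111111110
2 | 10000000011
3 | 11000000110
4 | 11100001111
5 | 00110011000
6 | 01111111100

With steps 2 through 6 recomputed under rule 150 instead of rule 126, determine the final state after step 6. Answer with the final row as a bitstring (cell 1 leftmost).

(re-executing steps 2..6 under rule 150; state before step 2: 11111111110)
2 | 01111111100
3 | 10111111010
4 | 10011110010
5 | 11101101110
6 | 01000000100

01000000100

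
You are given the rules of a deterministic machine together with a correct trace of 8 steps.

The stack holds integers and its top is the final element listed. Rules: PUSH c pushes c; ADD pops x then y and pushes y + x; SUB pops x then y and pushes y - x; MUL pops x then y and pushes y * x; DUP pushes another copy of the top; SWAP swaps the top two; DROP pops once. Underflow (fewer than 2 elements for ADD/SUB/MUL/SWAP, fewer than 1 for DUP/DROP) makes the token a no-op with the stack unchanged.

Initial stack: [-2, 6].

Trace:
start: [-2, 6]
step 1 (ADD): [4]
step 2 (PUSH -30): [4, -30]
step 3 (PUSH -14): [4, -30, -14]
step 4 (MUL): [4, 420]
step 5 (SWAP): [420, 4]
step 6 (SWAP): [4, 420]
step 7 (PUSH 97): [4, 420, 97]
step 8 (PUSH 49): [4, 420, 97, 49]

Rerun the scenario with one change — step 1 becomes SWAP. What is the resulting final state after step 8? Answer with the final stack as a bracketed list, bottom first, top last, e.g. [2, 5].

(re-executing from step 1 with the substitution; state before step 1: [-2, 6])
step 1 (SWAP): [6, -2]
step 2 (PUSH -30): [6, -2, -30]
step 3 (PUSH -14): [6, -2, -30, -14]
step 4 (MUL): [6, -2, 420]
step 5 (SWAP): [6, 420, -2]
step 6 (SWAP): [6, -2, 420]
step 7 (PUSH 97): [6, -2, 420, 97]
step 8 (PUSH 49): [6, -2, 420, 97, 49]

[6, -2, 420, 97, 49]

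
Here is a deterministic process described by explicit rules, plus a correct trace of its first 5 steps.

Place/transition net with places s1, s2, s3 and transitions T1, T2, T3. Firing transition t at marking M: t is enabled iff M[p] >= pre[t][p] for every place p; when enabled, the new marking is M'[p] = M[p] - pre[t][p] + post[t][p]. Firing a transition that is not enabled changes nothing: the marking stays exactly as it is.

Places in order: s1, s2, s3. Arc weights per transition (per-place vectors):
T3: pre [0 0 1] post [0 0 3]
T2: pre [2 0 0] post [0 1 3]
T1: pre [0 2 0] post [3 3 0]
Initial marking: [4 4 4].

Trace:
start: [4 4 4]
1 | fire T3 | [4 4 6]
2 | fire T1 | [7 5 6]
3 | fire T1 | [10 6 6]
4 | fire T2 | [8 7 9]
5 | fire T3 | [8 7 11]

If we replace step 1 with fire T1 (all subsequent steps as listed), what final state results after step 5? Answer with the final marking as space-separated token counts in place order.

11 8 9

(re-executing from step 1 with the substitution; state before step 1: [4 4 4])
1 | fire T1 | [7 5 4]
2 | fire T1 | [10 6 4]
3 | fire T1 | [13 7 4]
4 | fire T2 | [11 8 7]
5 | fire T3 | [11 8 9]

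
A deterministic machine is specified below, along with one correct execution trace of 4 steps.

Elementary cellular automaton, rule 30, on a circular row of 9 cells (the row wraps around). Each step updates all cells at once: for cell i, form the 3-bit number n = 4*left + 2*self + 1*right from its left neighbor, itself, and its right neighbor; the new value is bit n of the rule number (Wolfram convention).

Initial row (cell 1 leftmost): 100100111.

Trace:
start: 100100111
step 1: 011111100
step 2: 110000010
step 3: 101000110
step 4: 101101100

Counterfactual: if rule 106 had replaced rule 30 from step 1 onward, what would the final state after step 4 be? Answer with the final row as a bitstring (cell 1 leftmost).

001111111

(re-executing steps 1..4 under rule 106; state before step 1: 100100111)
step 1: 101001100
step 2: 010011101
step 3: 100110110
step 4: 001111111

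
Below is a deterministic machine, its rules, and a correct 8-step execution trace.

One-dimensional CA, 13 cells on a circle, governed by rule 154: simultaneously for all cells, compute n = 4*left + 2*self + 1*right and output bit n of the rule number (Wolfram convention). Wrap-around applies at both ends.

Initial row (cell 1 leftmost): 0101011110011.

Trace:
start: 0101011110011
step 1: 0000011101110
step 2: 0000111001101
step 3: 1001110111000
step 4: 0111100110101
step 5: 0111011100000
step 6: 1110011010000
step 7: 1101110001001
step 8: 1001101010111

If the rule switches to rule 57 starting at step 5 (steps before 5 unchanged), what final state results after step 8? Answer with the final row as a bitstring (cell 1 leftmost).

(re-executing steps 5..8 under rule 57; state before step 5: 0111100110101)
step 5: 1100010101010
step 6: 1011001010101
step 7: 0110100101011
step 8: 1101010010110

1101010010110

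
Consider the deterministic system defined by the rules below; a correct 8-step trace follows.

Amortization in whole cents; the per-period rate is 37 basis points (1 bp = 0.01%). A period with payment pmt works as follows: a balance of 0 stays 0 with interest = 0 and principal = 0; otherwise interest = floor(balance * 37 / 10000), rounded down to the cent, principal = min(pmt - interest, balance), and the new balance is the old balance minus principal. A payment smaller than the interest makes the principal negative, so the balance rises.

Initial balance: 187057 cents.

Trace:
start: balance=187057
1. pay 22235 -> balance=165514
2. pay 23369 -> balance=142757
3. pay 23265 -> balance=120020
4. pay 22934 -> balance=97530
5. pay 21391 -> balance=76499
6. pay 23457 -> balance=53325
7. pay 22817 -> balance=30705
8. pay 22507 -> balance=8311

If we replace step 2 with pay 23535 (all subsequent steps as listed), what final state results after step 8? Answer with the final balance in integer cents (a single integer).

(re-executing from step 2 with the substitution; state before step 2: balance=165514)
2. pay 23535 -> balance=142591
3. pay 23265 -> balance=119853
4. pay 22934 -> balance=97362
5. pay 21391 -> balance=76331
6. pay 23457 -> balance=53156
7. pay 22817 -> balance=30535
8. pay 22507 -> balance=8140

8140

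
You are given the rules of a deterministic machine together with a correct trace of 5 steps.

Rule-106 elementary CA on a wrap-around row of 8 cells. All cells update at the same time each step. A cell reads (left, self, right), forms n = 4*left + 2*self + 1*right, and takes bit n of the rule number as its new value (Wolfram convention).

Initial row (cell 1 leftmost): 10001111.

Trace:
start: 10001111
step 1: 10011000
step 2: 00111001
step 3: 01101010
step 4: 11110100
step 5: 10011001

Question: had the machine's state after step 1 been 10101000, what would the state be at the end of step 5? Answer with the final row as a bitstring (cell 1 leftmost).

10001010

state after step 1 := 10101000
step 2: 01010001
step 3: 10100010
step 4: 01000101
step 5: 10001010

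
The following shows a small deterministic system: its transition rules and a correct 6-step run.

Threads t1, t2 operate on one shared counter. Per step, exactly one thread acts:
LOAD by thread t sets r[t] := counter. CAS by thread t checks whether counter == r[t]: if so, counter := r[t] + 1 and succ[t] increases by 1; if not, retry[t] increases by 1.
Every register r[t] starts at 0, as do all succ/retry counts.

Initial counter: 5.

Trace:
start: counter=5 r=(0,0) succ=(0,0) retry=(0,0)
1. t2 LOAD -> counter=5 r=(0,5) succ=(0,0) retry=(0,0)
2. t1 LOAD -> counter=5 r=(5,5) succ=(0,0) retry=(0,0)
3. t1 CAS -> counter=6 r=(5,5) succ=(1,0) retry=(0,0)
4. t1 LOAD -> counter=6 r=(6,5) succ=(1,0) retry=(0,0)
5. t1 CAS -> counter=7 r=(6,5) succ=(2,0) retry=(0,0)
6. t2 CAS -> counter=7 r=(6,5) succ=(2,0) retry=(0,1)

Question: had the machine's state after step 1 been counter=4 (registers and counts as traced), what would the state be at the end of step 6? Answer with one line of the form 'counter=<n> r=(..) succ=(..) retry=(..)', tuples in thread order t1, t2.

counter=6 r=(5,5) succ=(2,0) retry=(0,1)

state after step 1 := counter=4 r=(0,5) succ=(0,0) retry=(0,0)
2. t1 LOAD -> counter=4 r=(4,5) succ=(0,0) retry=(0,0)
3. t1 CAS -> counter=5 r=(4,5) succ=(1,0) retry=(0,0)
4. t1 LOAD -> counter=5 r=(5,5) succ=(1,0) retry=(0,0)
5. t1 CAS -> counter=6 r=(5,5) succ=(2,0) retry=(0,0)
6. t2 CAS -> counter=6 r=(5,5) succ=(2,0) retry=(0,1)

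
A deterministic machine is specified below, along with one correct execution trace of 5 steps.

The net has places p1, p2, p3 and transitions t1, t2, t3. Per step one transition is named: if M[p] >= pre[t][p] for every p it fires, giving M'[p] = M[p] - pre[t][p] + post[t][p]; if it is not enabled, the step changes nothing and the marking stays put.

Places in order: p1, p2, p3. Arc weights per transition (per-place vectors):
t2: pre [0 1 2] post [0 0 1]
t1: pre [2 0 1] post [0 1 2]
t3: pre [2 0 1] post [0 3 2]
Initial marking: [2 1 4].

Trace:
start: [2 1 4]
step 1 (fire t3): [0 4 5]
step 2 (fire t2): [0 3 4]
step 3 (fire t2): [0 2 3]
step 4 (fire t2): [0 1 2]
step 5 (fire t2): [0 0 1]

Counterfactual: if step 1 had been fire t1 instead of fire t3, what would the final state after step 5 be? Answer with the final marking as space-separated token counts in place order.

0 0 3

(re-executing from step 1 with the substitution; state before step 1: [2 1 4])
step 1 (fire t1): [0 2 5]
step 2 (fire t2): [0 1 4]
step 3 (fire t2): [0 0 3]
step 4 (fire t2): [0 0 3]
step 5 (fire t2): [0 0 3]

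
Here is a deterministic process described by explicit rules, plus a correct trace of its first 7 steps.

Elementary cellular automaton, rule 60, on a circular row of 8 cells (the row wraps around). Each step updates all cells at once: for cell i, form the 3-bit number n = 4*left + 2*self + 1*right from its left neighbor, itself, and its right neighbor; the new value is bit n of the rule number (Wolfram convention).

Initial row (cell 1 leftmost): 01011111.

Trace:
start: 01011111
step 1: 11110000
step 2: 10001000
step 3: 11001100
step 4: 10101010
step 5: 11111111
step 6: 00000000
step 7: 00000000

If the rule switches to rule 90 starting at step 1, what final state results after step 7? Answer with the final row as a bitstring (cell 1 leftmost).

00000000

(re-executing steps 1..7 under rule 90; state before step 1: 01011111)
step 1: 00010001
step 2: 10101010
step 3: 00000000
step 4: 00000000
step 5: 00000000
step 6: 00000000
step 7: 00000000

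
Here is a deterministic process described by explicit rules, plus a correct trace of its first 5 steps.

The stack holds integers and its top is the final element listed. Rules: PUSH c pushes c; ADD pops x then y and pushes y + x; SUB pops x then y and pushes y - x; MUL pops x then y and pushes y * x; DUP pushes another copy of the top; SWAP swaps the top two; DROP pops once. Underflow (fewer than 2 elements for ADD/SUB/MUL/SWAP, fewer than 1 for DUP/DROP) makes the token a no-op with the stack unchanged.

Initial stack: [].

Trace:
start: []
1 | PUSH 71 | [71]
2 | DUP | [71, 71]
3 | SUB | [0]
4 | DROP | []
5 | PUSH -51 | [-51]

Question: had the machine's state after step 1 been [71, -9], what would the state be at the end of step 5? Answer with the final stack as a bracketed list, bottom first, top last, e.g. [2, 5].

[71, -51]

state after step 1 := [71, -9]
2 | DUP | [71, -9, -9]
3 | SUB | [71, 0]
4 | DROP | [71]
5 | PUSH -51 | [71, -51]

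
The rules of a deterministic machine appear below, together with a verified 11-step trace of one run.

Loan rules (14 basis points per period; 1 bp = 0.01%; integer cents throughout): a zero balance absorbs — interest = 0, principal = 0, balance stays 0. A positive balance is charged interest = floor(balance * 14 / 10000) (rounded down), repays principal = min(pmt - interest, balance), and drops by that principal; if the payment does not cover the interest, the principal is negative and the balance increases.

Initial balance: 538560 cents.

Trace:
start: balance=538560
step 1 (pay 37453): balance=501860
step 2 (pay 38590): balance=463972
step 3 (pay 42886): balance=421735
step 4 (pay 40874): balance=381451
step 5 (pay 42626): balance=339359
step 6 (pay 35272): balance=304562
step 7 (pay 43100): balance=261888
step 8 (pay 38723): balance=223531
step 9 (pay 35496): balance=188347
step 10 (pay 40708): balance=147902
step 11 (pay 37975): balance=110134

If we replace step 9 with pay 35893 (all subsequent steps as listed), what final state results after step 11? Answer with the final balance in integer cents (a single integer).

(re-executing from step 9 with the substitution; state before step 9: balance=223531)
step 9 (pay 35893): balance=187950
step 10 (pay 40708): balance=147505
step 11 (pay 37975): balance=109736

109736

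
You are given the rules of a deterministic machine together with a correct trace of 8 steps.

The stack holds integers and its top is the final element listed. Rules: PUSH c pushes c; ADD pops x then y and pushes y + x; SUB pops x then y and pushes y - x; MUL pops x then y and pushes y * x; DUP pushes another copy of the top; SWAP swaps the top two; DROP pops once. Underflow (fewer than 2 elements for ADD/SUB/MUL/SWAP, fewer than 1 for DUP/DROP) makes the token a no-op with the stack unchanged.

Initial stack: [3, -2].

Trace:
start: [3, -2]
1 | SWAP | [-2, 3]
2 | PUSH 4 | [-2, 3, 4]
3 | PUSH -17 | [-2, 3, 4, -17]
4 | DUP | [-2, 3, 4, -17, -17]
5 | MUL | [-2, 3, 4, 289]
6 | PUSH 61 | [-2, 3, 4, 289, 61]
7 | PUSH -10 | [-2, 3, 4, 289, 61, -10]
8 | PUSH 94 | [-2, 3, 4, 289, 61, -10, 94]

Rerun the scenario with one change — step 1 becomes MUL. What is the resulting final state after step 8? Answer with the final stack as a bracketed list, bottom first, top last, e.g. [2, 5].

[-6, 4, 289, 61, -10, 94]

(re-executing from step 1 with the substitution; state before step 1: [3, -2])
1 | MUL | [-6]
2 | PUSH 4 | [-6, 4]
3 | PUSH -17 | [-6, 4, -17]
4 | DUP | [-6, 4, -17, -17]
5 | MUL | [-6, 4, 289]
6 | PUSH 61 | [-6, 4, 289, 61]
7 | PUSH -10 | [-6, 4, 289, 61, -10]
8 | PUSH 94 | [-6, 4, 289, 61, -10, 94]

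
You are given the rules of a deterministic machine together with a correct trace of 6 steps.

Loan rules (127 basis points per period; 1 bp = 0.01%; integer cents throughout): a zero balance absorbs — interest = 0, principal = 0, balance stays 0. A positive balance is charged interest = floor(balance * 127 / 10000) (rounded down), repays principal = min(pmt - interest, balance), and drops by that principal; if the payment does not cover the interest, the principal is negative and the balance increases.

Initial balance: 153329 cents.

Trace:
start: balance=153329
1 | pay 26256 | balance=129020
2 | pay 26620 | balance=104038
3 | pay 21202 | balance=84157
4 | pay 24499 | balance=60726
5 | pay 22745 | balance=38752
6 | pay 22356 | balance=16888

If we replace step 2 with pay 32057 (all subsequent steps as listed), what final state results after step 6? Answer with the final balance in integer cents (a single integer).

(re-executing from step 2 with the substitution; state before step 2: balance=129020)
2 | pay 32057 | balance=98601
3 | pay 21202 | balance=78651
4 | pay 24499 | balance=55150
5 | pay 22745 | balance=33105
6 | pay 22356 | balance=11169

11169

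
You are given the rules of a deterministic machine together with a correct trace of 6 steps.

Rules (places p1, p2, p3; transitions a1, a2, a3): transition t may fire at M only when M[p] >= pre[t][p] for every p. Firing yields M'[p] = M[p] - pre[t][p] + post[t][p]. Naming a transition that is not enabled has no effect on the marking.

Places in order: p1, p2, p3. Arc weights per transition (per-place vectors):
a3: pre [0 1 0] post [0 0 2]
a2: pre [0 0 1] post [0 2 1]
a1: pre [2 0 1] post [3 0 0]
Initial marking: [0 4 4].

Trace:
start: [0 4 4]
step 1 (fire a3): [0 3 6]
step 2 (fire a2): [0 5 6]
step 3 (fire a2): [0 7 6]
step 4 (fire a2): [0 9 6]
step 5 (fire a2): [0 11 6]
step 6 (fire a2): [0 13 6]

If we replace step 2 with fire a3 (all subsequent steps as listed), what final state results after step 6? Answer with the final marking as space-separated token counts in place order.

0 10 8

(re-executing from step 2 with the substitution; state before step 2: [0 3 6])
step 2 (fire a3): [0 2 8]
step 3 (fire a2): [0 4 8]
step 4 (fire a2): [0 6 8]
step 5 (fire a2): [0 8 8]
step 6 (fire a2): [0 10 8]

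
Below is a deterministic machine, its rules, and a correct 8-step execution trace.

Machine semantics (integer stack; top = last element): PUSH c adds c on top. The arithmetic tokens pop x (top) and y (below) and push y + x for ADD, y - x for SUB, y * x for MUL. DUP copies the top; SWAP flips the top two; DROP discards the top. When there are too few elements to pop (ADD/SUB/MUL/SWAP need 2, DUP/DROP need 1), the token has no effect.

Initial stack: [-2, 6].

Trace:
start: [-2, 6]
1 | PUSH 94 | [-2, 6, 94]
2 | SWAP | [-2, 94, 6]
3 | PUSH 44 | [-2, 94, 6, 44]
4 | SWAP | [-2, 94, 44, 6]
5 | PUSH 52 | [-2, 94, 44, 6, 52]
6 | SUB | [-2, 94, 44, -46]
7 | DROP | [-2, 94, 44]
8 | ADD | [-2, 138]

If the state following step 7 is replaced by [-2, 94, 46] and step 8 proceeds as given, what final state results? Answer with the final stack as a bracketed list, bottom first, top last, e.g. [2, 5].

[-2, 140]

state after step 7 := [-2, 94, 46]
8 | ADD | [-2, 140]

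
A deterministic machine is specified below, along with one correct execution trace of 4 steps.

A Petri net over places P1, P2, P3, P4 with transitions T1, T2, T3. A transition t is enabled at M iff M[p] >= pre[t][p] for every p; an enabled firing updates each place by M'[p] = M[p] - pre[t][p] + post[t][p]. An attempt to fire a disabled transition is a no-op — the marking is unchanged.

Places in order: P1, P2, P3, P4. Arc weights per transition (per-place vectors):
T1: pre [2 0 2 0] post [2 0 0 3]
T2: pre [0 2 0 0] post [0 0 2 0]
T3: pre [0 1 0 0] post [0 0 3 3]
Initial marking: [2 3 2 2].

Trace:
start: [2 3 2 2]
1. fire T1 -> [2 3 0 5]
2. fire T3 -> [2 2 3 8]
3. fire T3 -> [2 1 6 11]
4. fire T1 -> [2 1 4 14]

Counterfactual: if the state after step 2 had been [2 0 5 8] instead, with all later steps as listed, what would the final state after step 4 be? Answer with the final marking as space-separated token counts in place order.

state after step 2 := [2 0 5 8]
3. fire T3 -> [2 0 5 8]
4. fire T1 -> [2 0 3 11]

2 0 3 11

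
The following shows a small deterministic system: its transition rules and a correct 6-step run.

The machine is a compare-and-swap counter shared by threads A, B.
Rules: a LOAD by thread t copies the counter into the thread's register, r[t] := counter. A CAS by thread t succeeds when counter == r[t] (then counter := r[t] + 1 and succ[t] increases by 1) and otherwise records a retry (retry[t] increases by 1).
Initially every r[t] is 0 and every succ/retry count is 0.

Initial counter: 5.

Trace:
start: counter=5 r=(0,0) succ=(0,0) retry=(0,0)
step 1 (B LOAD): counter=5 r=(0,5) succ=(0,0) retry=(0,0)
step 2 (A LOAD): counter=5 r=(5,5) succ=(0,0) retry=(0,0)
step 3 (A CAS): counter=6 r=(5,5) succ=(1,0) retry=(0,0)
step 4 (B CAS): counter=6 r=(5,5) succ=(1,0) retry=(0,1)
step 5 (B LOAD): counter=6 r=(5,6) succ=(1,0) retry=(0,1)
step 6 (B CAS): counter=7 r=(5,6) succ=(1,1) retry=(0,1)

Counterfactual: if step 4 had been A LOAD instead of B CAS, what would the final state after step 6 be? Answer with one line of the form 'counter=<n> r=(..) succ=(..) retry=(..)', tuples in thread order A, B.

counter=7 r=(6,6) succ=(1,1) retry=(0,0)

(re-executing from step 4 with the substitution; state before step 4: counter=6 r=(5,5) succ=(1,0) retry=(0,0))
step 4 (A LOAD): counter=6 r=(6,5) succ=(1,0) retry=(0,0)
step 5 (B LOAD): counter=6 r=(6,6) succ=(1,0) retry=(0,0)
step 6 (B CAS): counter=7 r=(6,6) succ=(1,1) retry=(0,0)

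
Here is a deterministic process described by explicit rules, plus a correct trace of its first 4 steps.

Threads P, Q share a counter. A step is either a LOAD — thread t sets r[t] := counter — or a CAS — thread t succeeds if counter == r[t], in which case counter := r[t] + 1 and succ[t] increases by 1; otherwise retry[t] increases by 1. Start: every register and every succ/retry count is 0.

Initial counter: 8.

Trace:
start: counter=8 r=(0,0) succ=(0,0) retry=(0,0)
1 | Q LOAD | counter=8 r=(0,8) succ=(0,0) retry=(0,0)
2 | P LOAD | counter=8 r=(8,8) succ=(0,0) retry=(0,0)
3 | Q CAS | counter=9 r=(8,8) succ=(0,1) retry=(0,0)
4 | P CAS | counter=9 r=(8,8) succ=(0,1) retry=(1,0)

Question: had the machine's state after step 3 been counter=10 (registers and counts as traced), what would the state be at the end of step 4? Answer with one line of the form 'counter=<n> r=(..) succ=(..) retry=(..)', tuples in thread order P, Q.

counter=10 r=(8,8) succ=(0,1) retry=(1,0)

state after step 3 := counter=10 r=(8,8) succ=(0,1) retry=(0,0)
4 | P CAS | counter=10 r=(8,8) succ=(0,1) retry=(1,0)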